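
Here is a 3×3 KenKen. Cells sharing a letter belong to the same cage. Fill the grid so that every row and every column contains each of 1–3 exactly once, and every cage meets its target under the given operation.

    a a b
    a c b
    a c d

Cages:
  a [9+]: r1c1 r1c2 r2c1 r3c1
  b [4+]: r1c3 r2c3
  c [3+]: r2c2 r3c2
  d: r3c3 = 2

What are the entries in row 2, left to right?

1 2 3

Cage a needs sum 9, leaving r1c2 = 3.
Row 1 now contains 3, leaving r1c3 = 1.
Column 3 now contains 1; hence r2c3 = 3.
Cage d is given, so r3c3 = 2.
Row 1 now contains 1, leaving r1c1 = 2.
The 4 cells of cage a must have sum 9, so r2c1 = 1.
Cage c needs two cells with sum 3, which forces r2c2 = 2.
The 4 cells of cage a must have sum 9, so r3c1 = 3.
2 is placed in row 3, which forces r3c2 = 1.
Completed grid: 2 3 1 / 1 2 3 / 3 1 2.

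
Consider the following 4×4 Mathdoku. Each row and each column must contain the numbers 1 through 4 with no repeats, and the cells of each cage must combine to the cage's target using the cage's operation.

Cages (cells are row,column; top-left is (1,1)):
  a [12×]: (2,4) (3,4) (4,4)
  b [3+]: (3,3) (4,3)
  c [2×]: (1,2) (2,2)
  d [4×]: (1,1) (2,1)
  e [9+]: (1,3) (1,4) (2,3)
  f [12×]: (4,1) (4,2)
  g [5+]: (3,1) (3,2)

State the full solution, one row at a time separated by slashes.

4 1 3 2 / 1 2 4 3 / 2 3 1 4 / 3 4 2 1

In row 4, 2 can only go at (4,3), so (4,3) = 2.
Column 3 now contains 2, so (3,3) = 1.
The 3 cells of cage e must have sum 9, so (1,4) = 2.
2 is placed in row 1; hence (1,2) = 1.
The two cells of cage c must have product 2, so (2,2) = 2.
Column 2 now contains 2, leaving (3,2) = 3.
3 is placed in row 3, which forces (3,4) = 4.
Column 2 already has 3; hence (4,2) = 4.
1 is placed in row 1; hence (1,1) = 4.
Row 1 now contains 4, leaving (1,3) = 3.
Cage d's pair has product 4, leaving (2,1) = 1.
Column 3 now contains 3, so (2,3) = 4.
Row 2 already has 1; hence (2,4) = 3.
3 is placed in row 3, so (3,1) = 2.
Row 4 already has 4, which forces (4,1) = 3.
Column 4 already has 3; hence (4,4) = 1.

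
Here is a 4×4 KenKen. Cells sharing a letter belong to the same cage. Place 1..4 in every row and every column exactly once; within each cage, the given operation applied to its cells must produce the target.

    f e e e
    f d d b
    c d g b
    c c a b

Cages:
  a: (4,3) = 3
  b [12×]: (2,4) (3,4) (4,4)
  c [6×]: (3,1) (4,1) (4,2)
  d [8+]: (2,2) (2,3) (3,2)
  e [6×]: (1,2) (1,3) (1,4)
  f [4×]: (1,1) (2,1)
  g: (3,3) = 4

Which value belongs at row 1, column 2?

3

Cage g is a single given cell; hence (3,3) = 4.
Cage a is given, which forces (4,3) = 3.
Cage d needs sum 8, so (2,2) = 4.
Cage c needs product 6, leaving (3,1) = 3.
Row 3 already has 3, leaving (3,2) = 2.
Row 3 already has 3, leaving (3,4) = 1.
Column 2 already has 2, leaving (4,2) = 1.
Column 4 now contains 1, which forces (4,4) = 4.
Cage f's pair has product 4, leaving (1,1) = 4.
Column 2 now contains 1, which forces (1,2) = 3.
The 3 cells of cage e must have product 6, so (1,3) = 1.
Cage e has product 6, so (1,4) = 2.
Row 2 now contains 4, so (2,1) = 1.
Cage d has sum 8, which forces (2,3) = 2.
Column 4 now contains 1; hence (2,4) = 3.
Row 4 now contains 1, which forces (4,1) = 2.
Filled in: 4 3 1 2 / 1 4 2 3 / 3 2 4 1 / 2 1 3 4.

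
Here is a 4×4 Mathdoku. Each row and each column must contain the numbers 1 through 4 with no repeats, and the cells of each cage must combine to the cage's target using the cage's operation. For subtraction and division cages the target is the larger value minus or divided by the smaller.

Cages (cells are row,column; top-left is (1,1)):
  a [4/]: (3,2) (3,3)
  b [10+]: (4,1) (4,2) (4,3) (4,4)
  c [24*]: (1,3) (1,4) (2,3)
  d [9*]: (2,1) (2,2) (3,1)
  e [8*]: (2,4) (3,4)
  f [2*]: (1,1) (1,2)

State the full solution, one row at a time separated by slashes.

2 1 4 3 / 1 3 2 4 / 3 4 1 2 / 4 2 3 1

Cage d has product 9; hence (2,1) = 1.
Cage d needs product 9; hence (2,2) = 3.
Cage d needs product 9, leaving (3,1) = 3.
Column 1 now contains 1, so (1,1) = 2.
The two cells of cage f must have product 2; hence (1,2) = 1.
Column 2 already has 1, so (3,2) = 4.
Row 3 already has 4, which forces (3,3) = 1.
Row 3 already has 4; hence (3,4) = 2.
2 is placed in column 1; hence (4,1) = 4.
4 is placed in column 2, which forces (4,2) = 2.
2 is placed in row 4, which forces (4,3) = 3.
Row 4 already has 3, which forces (4,4) = 1.
3 is placed in column 3, so (1,3) = 4.
The 3 cells of cage c must have product 24, so (1,4) = 3.
The 3 cells of cage c must have product 24; hence (2,3) = 2.
Column 4 already has 2, leaving (2,4) = 4.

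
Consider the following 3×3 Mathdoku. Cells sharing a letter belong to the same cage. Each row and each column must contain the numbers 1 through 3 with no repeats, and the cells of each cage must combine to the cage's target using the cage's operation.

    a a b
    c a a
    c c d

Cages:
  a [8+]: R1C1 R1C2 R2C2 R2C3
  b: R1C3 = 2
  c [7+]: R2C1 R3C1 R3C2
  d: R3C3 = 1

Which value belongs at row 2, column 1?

2

Cage b is given; hence R1C3 = 2.
Cage d is a single given cell, so R3C3 = 1.
The 4 cells of cage a must have sum 8, leaving R1C1 = 1.
The 4 cells of cage a must have sum 8; hence R1C2 = 3.
The 3 cells of cage c must have sum 7, which forces R2C1 = 2.
The 4 cells of cage a must have sum 8, so R2C2 = 1.
Column 3 now contains 1, so R2C3 = 3.
1 is placed in row 3; hence R3C1 = 3.
Cage c has sum 7, which forces R3C2 = 2.
Filled in: 1 3 2 / 2 1 3 / 3 2 1.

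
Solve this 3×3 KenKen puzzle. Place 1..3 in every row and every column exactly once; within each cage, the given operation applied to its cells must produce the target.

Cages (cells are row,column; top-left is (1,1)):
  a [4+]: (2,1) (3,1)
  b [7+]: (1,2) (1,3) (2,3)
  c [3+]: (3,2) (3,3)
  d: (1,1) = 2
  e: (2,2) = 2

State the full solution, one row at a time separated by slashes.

D is a freebie, leaving (1,1) = 2.
Row 1 now contains 2; hence (1,2) = 3.
Row 1 already has 3; hence (1,3) = 1.
E is a freebie; hence (2,2) = 2.
Row 2 now contains 2, which forces (2,3) = 3.
2 is placed in column 2, leaving (3,2) = 1.
1 is placed in column 3, so (3,3) = 2.
3 is placed in row 2; hence (2,1) = 1.
Row 3 already has 1; hence (3,1) = 3.

2 3 1 / 1 2 3 / 3 1 2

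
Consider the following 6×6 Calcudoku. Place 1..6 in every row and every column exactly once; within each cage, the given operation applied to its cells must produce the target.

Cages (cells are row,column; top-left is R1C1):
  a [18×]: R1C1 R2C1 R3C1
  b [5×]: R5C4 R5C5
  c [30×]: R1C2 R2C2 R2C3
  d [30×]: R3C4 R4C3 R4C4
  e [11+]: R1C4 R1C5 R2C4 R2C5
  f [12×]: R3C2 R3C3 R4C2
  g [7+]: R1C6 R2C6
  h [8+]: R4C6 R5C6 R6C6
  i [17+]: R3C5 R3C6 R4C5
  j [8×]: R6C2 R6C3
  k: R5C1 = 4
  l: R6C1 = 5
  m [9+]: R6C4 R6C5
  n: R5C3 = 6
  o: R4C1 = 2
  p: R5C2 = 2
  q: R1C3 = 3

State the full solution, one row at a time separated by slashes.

6 5 3 1 4 2 / 3 6 1 4 2 5 / 1 3 4 2 5 6 / 2 1 5 3 6 4 / 4 2 6 5 1 3 / 5 4 2 6 3 1

Cage q is a single given cell; hence R1C3 = 3.
The 3 cells of cage i must have sum 17, which forces R3C5 = 5.
The 3 cells of cage i must have sum 17, which forces R3C6 = 6.
Cage o is a single given cell, so R4C1 = 2.
Cage i has sum 17; hence R4C5 = 6.
Cage k is given, so R5C1 = 4.
P is a freebie, so R5C2 = 2.
Cage n is a single given cell, leaving R5C3 = 6.
5 is placed in column 5; hence R5C5 = 1.
Cage l is given, so R6C1 = 5.
Column 2 already has 2, which forces R6C2 = 4.
Row 6 now contains 4, which forces R6C3 = 2.
Row 6 now contains 4, leaving R6C5 = 3.
Row 6 already has 3, leaving R6C6 = 1.
Cage f needs product 12, so R3C3 = 4.
Cage d needs product 30, leaving R3C4 = 2.
The 3 cells of cage d must have product 30, leaving R4C3 = 5.
The 3 cells of cage d must have product 30, so R4C4 = 3.
Cage h has sum 8, leaving R4C6 = 4.
Row 5 already has 1, so R5C4 = 5.
The 3 cells of cage h must have sum 8; hence R5C6 = 3.
Row 6 already has 3, so R6C4 = 6.
5 is placed in column 3, leaving R2C3 = 1.
Row 2 now contains 1; hence R2C4 = 4.
Row 2 already has 4, leaving R2C5 = 2.
2 is placed in row 2, so R2C6 = 5.
The 3 cells of cage f must have product 12, which forces R3C2 = 3.
Row 4 already has 3, leaving R4C2 = 1.
Cage a needs product 18; hence R1C1 = 6.
The 3 cells of cage c must have product 30, which forces R1C2 = 5.
Column 4 already has 4, leaving R1C4 = 1.
Column 5 now contains 2, so R1C5 = 4.
5 is placed in column 6; hence R1C6 = 2.
The 3 cells of cage a must have product 18, leaving R2C1 = 3.
Row 2 now contains 5, which forces R2C2 = 6.
Row 3 already has 3, so R3C1 = 1.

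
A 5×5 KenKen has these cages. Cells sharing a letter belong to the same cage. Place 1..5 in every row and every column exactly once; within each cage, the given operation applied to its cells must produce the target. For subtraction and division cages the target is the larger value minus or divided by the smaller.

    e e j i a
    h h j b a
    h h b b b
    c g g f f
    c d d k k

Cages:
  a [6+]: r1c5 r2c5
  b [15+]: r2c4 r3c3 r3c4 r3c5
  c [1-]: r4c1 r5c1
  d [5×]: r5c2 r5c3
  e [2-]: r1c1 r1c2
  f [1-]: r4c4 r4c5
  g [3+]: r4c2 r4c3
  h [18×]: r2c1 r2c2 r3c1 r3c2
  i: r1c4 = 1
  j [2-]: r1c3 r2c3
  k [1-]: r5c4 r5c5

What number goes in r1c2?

4

I is a freebie; hence r1c4 = 1.
The only place for 4 in column 2 is r1c2.
The two cells of cage e must have difference 2, leaving r1c1 = 2.
Row 1 now contains 2, which forces r1c5 = 5.
Row 1 already has 5, which forces r1c3 = 3.
The two cells of cage a must have sum 6, which forces r2c5 = 1.
Row 2 now contains 1, leaving r2c1 = 3.
Cage h needs product 18, which forces r2c2 = 2.
Row 2 now contains 1; hence r2c3 = 5.
Row 2 now contains 5; hence r2c4 = 4.
Cage h has product 18, so r3c1 = 1.
Cage h has product 18; hence r3c2 = 3.
Column 2 already has 2; hence r4c2 = 1.
1 is placed in row 4; hence r4c3 = 2.
Column 2 now contains 1, so r5c2 = 5.
Column 3 now contains 5, so r5c3 = 1.
Column 3 already has 2; hence r3c3 = 4.
Cage b has sum 15; hence r3c4 = 5.
Cage b needs sum 15; hence r3c5 = 2.
The two cells of cage c must have difference 1, so r4c1 = 5.
Column 4 now contains 5, so r4c4 = 3.
The two cells of cage f must have difference 1; hence r4c5 = 4.
5 is placed in row 5; hence r5c1 = 4.
3 is placed in column 4, leaving r5c4 = 2.
Column 5 already has 4, so r5c5 = 3.
Completed grid: 2 4 3 1 5 / 3 2 5 4 1 / 1 3 4 5 2 / 5 1 2 3 4 / 4 5 1 2 3.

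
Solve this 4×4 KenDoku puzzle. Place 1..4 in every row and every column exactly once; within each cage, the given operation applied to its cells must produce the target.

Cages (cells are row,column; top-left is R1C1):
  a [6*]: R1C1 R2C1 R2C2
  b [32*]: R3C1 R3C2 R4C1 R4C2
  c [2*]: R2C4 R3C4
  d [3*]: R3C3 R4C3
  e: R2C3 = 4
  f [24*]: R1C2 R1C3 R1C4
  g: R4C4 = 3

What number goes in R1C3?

Cage e is a single given cell, which forces R2C3 = 4.
Cage g is given; hence R4C4 = 3.
The two cells of cage d must have product 3, leaving R3C3 = 3.
3 is placed in row 4, so R4C3 = 1.
Cage f needs product 24; hence R1C2 = 3.
Column 3 now contains 3, which forces R1C3 = 2.
Cage f needs product 24, leaving R1C4 = 4.
Row 1 now contains 2, so R1C1 = 1.
Cage a has product 6, so R2C1 = 3.
The 3 cells of cage a must have product 6; hence R2C2 = 2.
2 is placed in row 2, which forces R2C4 = 1.
Column 1 already has 1, leaving R3C1 = 4.
4 is placed in row 3, so R3C2 = 1.
Column 4 now contains 1, so R3C4 = 2.
Column 1 already has 4, which forces R4C1 = 2.
Column 2 now contains 2, which forces R4C2 = 4.
Filled in: 1 3 2 4 / 3 2 4 1 / 4 1 3 2 / 2 4 1 3.

2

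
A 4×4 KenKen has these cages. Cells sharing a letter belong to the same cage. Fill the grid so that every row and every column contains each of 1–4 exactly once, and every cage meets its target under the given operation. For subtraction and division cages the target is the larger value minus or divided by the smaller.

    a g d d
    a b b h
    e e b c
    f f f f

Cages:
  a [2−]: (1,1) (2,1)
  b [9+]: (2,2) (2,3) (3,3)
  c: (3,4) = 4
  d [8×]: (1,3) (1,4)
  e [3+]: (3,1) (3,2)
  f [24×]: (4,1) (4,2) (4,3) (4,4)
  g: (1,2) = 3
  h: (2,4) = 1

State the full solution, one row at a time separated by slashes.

Cage g is a single given cell; hence (1,2) = 3.
Cage h is given; hence (2,4) = 1.
C is a freebie, which forces (3,4) = 4.
Cage d's pair has product 8, which forces (1,3) = 4.
Column 4 now contains 4, so (1,4) = 2.
Column 4 now contains 2, which forces (4,4) = 3.
2 is placed in row 1, leaving (1,1) = 1.
The two cells of cage a must have difference 2, leaving (2,1) = 3.
Cage b has sum 9; hence (2,2) = 4.
3 is placed in row 2, leaving (2,3) = 2.
Column 1 already has 1, which forces (3,1) = 2.
Row 3 already has 2, which forces (3,2) = 1.
Column 3 already has 2, so (3,3) = 3.
Column 1 already has 2, which forces (4,1) = 4.
1 is placed in column 2, leaving (4,2) = 2.
Column 3 already has 2, leaving (4,3) = 1.

1 3 4 2 / 3 4 2 1 / 2 1 3 4 / 4 2 1 3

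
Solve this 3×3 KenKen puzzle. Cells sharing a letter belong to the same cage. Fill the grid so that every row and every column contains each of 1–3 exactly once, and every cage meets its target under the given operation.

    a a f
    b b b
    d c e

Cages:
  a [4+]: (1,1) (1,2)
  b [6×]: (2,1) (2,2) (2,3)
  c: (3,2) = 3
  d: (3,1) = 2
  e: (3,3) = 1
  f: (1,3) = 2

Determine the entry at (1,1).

3

Cage f is a single given cell, leaving (1,3) = 2.
Cage d is given, leaving (3,1) = 2.
C is a freebie, which forces (3,2) = 3.
Cage e is a single given cell, which forces (3,3) = 1.
Cage a's pair has sum 4, leaving (1,1) = 3.
3 is placed in column 2, which forces (1,2) = 1.
Cage b has product 6, so (2,1) = 1.
The 3 cells of cage b must have product 6, so (2,2) = 2.
1 is placed in column 3, leaving (2,3) = 3.
Completed grid: 3 1 2 / 1 2 3 / 2 3 1.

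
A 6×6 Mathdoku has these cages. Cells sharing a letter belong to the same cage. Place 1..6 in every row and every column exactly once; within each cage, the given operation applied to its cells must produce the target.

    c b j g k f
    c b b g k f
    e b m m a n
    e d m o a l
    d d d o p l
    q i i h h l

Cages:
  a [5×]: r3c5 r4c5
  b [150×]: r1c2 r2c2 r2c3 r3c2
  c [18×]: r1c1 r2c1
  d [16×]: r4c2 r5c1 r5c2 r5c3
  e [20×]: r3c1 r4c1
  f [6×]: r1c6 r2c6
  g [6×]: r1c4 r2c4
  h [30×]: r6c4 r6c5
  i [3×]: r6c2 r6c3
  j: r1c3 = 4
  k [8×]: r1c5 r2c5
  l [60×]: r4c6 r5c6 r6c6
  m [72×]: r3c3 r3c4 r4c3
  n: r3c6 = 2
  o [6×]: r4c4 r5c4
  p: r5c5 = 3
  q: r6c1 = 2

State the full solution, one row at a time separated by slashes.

Cage j is given, which forces r1c3 = 4.
Row 1 now contains 4, leaving r1c5 = 2.
The 4 cells of cage b must have product 150; hence r2c3 = 5.
2 is placed in column 5, so r2c5 = 4.
N is a freebie, leaving r3c6 = 2.
Cage d needs product 16; hence r4c2 = 2.
Cage p is given; hence r5c5 = 3.
Cage q is given; hence r6c1 = 2.
Cage m has product 72, leaving r3c4 = 4.
Cage d needs product 16, so r5c3 = 2.
Row 3 now contains 4; hence r3c1 = 5.
Row 3 now contains 5, which forces r3c5 = 1.
Cage e needs two cells with product 20, which forces r4c1 = 4.
1 is placed in column 5, which forces r4c5 = 5.
Row 4 now contains 5, which forces r4c6 = 3.
Column 1 already has 4, leaving r5c1 = 1.
Row 5 already has 1, leaving r5c2 = 4.
Row 5 already has 1, which forces r5c4 = 6.
Row 5 already has 4, leaving r5c6 = 5.
6 is placed in column 4, which forces r6c4 = 5.
Column 5 already has 5, which forces r6c5 = 6.
Column 6 already has 5, leaving r6c6 = 4.
Cage b needs product 150; hence r1c2 = 5.
The two cells of cage g must have product 6, so r1c4 = 3.
The 4 cells of cage b must have product 150, so r2c2 = 1.
Cage g needs two cells with product 6; hence r2c4 = 2.
Row 2 now contains 1, which forces r2c6 = 6.
1 is placed in row 3, leaving r3c2 = 6.
The 3 cells of cage m must have product 72, so r3c3 = 3.
3 is placed in row 4, leaving r4c3 = 6.
6 is placed in column 4; hence r4c4 = 1.
Column 2 now contains 1, leaving r6c2 = 3.
Column 3 already has 3, so r6c3 = 1.
Row 1 now contains 3, leaving r1c1 = 6.
Column 6 now contains 6, leaving r1c6 = 1.
6 is placed in row 2, so r2c1 = 3.

6 5 4 3 2 1 / 3 1 5 2 4 6 / 5 6 3 4 1 2 / 4 2 6 1 5 3 / 1 4 2 6 3 5 / 2 3 1 5 6 4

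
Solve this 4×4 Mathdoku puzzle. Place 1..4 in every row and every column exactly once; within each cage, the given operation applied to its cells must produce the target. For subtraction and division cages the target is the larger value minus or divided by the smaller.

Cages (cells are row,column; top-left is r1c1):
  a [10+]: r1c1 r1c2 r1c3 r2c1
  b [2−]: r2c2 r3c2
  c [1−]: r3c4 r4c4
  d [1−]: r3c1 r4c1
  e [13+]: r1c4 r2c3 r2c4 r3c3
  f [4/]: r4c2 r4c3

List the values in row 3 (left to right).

Column 4 needs a 1, and only r3c4 is open for it.
The two cells of cage c must have difference 1, leaving r4c4 = 2.
Row 4 now contains 2; hence r4c1 = 3.
The only place for 3 in row 2 is r2c4.
Column 4 now contains 3, which forces r1c4 = 4.
Cage a has sum 10, leaving r2c1 = 4.
Row 2 already has 4, leaving r2c3 = 2.
Column 1 already has 4, which forces r3c1 = 2.
Column 3 already has 2, so r3c3 = 4.
Column 3 already has 4, which forces r4c3 = 1.
2 is placed in column 1, so r1c1 = 1.
The 4 cells of cage a must have sum 10, so r1c2 = 2.
Column 3 now contains 1, so r1c3 = 3.
2 is placed in row 2, so r2c2 = 1.
Row 3 now contains 4, which forces r3c2 = 3.
Row 4 already has 1, so r4c2 = 4.
Filled in: 1 2 3 4 / 4 1 2 3 / 2 3 4 1 / 3 4 1 2.

2 3 4 1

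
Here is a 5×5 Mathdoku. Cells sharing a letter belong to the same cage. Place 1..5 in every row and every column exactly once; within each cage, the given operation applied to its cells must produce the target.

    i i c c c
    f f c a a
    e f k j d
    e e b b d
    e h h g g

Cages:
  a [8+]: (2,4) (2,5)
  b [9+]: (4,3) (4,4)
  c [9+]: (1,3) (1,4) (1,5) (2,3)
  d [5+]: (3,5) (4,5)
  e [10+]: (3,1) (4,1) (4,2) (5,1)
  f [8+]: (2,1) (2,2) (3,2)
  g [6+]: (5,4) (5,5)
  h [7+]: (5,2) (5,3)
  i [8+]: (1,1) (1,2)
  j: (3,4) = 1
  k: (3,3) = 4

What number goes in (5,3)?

3

Cage k is given, which forces (3,3) = 4.
Cage j is given; hence (3,4) = 1.
Column 3 already has 4; hence (4,3) = 5.
5 is placed in row 4; hence (4,4) = 4.
In row 1, 4 can only go at (1,5), so (1,5) = 4.
The 4 cells of cage c must have sum 9; hence (1,3) = 1.
Cage c needs sum 9, leaving (1,4) = 2.
The 4 cells of cage c must have sum 9, so (2,3) = 2.
2 is placed in column 3, leaving (5,3) = 3.
Cage g's pair has sum 6, so (5,4) = 5.
4 is placed in column 5; hence (5,5) = 1.
Column 4 now contains 5; hence (2,4) = 3.
Cage a needs two cells with sum 8, leaving (2,5) = 5.
Row 5 now contains 5; hence (5,2) = 4.
Cage f needs sum 8, leaving (2,1) = 4.
4 is placed in column 2, so (2,2) = 1.
Cage e needs sum 10, so (3,1) = 5.
Cage f needs sum 8, leaving (3,2) = 3.
Row 3 now contains 3, leaving (3,5) = 2.
Cage e needs sum 10; hence (4,1) = 1.
The 4 cells of cage e must have sum 10, leaving (4,2) = 2.
Column 5 already has 2, so (4,5) = 3.
Row 5 now contains 4, which forces (5,1) = 2.
Column 1 already has 5; hence (1,1) = 3.
3 is placed in column 2; hence (1,2) = 5.
Filled in: 3 5 1 2 4 / 4 1 2 3 5 / 5 3 4 1 2 / 1 2 5 4 3 / 2 4 3 5 1.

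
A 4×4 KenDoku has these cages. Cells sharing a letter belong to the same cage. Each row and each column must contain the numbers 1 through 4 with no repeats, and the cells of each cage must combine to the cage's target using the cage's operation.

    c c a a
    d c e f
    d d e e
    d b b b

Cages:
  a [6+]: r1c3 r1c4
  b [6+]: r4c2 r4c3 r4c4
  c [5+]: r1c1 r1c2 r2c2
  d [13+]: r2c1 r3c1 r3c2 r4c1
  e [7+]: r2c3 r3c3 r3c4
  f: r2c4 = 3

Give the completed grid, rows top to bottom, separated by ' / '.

1 3 2 4 / 2 1 4 3 / 3 4 1 2 / 4 2 3 1

Cage f is given, which forces r2c4 = 3.
Cage d needs sum 13, which forces r3c2 = 4.
Row 1 needs a 3, and only r1c2 is open for it.
Cage c needs sum 5; hence r1c1 = 1.
Cage c has sum 5, so r2c2 = 1.
1 is placed in column 2, so r4c2 = 2.
Cage b has sum 6; hence r4c3 = 3.
2 is placed in row 4, leaving r4c4 = 1.
Cage d needs sum 13, which forces r2c1 = 2.
The 3 cells of cage e must have sum 7, leaving r2c3 = 4.
Cage d needs sum 13, which forces r3c1 = 3.
Cage e has sum 7, which forces r3c3 = 1.
1 is placed in column 4, which forces r3c4 = 2.
Row 4 already has 3, which forces r4c1 = 4.
Column 3 already has 4, leaving r1c3 = 2.
Column 4 now contains 2, leaving r1c4 = 4.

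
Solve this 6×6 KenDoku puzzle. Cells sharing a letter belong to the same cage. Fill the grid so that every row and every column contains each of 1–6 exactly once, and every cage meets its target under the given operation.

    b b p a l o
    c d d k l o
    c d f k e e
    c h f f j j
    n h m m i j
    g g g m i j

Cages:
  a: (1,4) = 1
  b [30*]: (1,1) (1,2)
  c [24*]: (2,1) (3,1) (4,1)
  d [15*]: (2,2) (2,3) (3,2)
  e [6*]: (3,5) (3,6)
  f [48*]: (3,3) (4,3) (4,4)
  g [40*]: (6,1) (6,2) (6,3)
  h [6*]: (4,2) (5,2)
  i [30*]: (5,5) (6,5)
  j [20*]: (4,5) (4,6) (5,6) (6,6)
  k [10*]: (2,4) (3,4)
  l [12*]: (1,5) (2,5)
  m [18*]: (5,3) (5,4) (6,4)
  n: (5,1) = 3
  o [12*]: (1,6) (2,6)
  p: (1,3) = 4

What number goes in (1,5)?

Cage p is a single given cell; hence (1,3) = 4.
Cage a is a single given cell, leaving (1,4) = 1.
N is a freebie, leaving (5,1) = 3.
The 3 cells of cage f must have product 48, which forces (4,4) = 4.
The 3 cells of cage m must have product 18, so (5,3) = 1.
Cage m needs product 18, so (5,4) = 6.
Row 5 already has 6, so (5,5) = 5.
Cage m needs product 18, so (6,4) = 3.
Column 5 already has 5, so (6,5) = 6.
Cage l's pair has product 12, leaving (1,5) = 3.
The two cells of cage l must have product 12, which forces (2,5) = 4.
Cage h needs two cells with product 6, leaving (4,2) = 3.
Row 5 already has 6; hence (5,2) = 2.
Row 5 already has 2, so (5,6) = 4.
Cage d needs product 15, leaving (2,3) = 3.
Cage c has product 24; hence (3,1) = 4.
Cage j needs product 20; hence (4,5) = 1.
The 4 cells of cage j must have product 20, leaving (4,6) = 5.
Cage j has product 20, so (6,6) = 1.
The 3 cells of cage c must have product 24, so (2,1) = 1.
Row 2 now contains 1; hence (2,2) = 5.
5 is placed in row 2, so (2,4) = 2.
Row 2 now contains 2, leaving (2,6) = 6.
Column 2 now contains 5, which forces (3,2) = 1.
2 is placed in column 4, leaving (3,4) = 5.
1 is placed in column 5; hence (3,5) = 2.
The two cells of cage e must have product 6, so (3,6) = 3.
Row 4 now contains 1, which forces (4,1) = 6.
Row 4 now contains 6; hence (4,3) = 2.
Cage g has product 40; hence (6,2) = 4.
Column 3 already has 2, which forces (6,3) = 5.
6 is placed in column 1, so (1,1) = 5.
Column 2 now contains 5, so (1,2) = 6.
Column 6 already has 6, leaving (1,6) = 2.
Row 3 now contains 2; hence (3,3) = 6.
Row 6 already has 5; hence (6,1) = 2.
Filled in: 5 6 4 1 3 2 / 1 5 3 2 4 6 / 4 1 6 5 2 3 / 6 3 2 4 1 5 / 3 2 1 6 5 4 / 2 4 5 3 6 1.

3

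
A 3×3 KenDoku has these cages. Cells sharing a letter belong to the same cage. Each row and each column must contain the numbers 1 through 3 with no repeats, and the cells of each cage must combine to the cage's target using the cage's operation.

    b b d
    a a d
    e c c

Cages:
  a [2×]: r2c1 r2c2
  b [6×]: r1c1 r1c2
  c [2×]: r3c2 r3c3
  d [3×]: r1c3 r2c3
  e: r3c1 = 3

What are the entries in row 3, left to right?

Cage e is given; hence r3c1 = 3.
Column 1 already has 3; hence r1c1 = 2.
The two cells of cage b must have product 6, which forces r1c2 = 3.
3 is placed in row 1, which forces r1c3 = 1.
Column 1 now contains 2, leaving r2c1 = 1.
Row 2 now contains 1, leaving r2c2 = 2.
1 is placed in column 3; hence r2c3 = 3.
Column 2 already has 2, so r3c2 = 1.
1 is placed in column 3, leaving r3c3 = 2.
Completed grid: 2 3 1 / 1 2 3 / 3 1 2.

3 1 2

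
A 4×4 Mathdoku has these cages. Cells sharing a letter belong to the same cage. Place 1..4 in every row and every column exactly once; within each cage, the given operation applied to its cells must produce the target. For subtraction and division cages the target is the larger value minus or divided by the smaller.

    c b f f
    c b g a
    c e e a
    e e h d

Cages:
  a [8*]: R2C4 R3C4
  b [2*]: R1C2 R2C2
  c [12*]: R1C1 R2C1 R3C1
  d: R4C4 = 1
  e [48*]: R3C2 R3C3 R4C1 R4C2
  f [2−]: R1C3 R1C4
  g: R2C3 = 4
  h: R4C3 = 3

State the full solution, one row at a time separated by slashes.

Cage g is a single given cell, leaving R2C3 = 4.
Row 2 now contains 4, which forces R2C4 = 2.
Column 4 now contains 2; hence R3C4 = 4.
H is a freebie, so R4C3 = 3.
D is a freebie, leaving R4C4 = 1.
Cage c has product 12, leaving R1C1 = 4.
Cage b needs two cells with product 2, so R1C2 = 2.
Cage f needs two cells with difference 2, so R1C3 = 1.
1 is placed in column 4; hence R1C4 = 3.
Row 2 already has 2; hence R2C2 = 1.
Cage e has product 48, which forces R3C2 = 3.
Cage e has product 48, leaving R3C3 = 2.
4 is placed in column 1, leaving R4C1 = 2.
Column 2 now contains 2, so R4C2 = 4.
Row 2 now contains 1, so R2C1 = 3.
3 is placed in row 3, leaving R3C1 = 1.

4 2 1 3 / 3 1 4 2 / 1 3 2 4 / 2 4 3 1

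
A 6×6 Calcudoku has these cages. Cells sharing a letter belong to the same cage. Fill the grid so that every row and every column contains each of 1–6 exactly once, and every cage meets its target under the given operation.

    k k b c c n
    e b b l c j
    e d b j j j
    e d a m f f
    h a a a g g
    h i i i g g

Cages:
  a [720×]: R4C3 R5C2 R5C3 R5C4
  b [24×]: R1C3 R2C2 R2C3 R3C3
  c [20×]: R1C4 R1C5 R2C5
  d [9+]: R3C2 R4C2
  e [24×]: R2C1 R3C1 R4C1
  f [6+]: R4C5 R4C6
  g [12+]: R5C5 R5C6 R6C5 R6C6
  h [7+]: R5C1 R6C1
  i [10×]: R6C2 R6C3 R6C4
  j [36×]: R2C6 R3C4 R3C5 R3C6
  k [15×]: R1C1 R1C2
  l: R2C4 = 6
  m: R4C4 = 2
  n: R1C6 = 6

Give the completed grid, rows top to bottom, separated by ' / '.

5 3 2 1 4 6 / 4 1 3 6 5 2 / 2 5 4 3 6 1 / 3 4 6 2 1 5 / 1 6 5 4 2 3 / 6 2 1 5 3 4

N is a freebie, leaving R1C6 = 6.
Cage l is a single given cell, which forces R2C4 = 6.
Cage a has product 720; hence R4C3 = 6.
Cage m is given; hence R4C4 = 2.
Cage a has product 720; hence R5C2 = 6.
In row 1, 2 can only go at R1C3, so R1C3 = 2.
Cage i has product 10; hence R6C2 = 2.
In row 2, 5 can only go at R2C5, so R2C5 = 5.
Column 5 already has 5, so R4C5 = 1.
The two cells of cage f must have sum 6, so R4C6 = 5.
Cage c has product 20, so R1C4 = 1.
Column 5 already has 1, which forces R1C5 = 4.
Cage d's pair has sum 9, which forces R3C2 = 5.
Row 4 now contains 5; hence R4C2 = 4.
1 is placed in column 4, which forces R6C4 = 5.
Cage k's pair has product 15; hence R1C1 = 5.
Column 2 already has 5; hence R1C2 = 3.
3 is placed in column 2; hence R2C2 = 1.
Row 4 already has 4, which forces R4C1 = 3.
The 4 cells of cage a must have product 720, which forces R5C3 = 5.
Column 4 already has 5, so R5C4 = 4.
Row 6 now contains 5, leaving R6C3 = 1.
Cage j needs product 36, which forces R2C6 = 2.
Column 4 already has 4; hence R3C4 = 3.
Cage j has product 36; hence R3C5 = 6.
Cage j has product 36, which forces R3C6 = 1.
Row 5 now contains 4, so R5C1 = 1.
Cage g has sum 12, leaving R5C5 = 2.
Column 6 already has 1, leaving R5C6 = 3.
Cage h needs two cells with sum 7, leaving R6C1 = 6.
Column 5 already has 6, so R6C5 = 3.
Column 6 already has 3, so R6C6 = 4.
Row 2 already has 2, leaving R2C1 = 4.
Cage b needs product 24, so R2C3 = 3.
Cage e needs product 24, leaving R3C1 = 2.
Row 3 already has 3, which forces R3C3 = 4.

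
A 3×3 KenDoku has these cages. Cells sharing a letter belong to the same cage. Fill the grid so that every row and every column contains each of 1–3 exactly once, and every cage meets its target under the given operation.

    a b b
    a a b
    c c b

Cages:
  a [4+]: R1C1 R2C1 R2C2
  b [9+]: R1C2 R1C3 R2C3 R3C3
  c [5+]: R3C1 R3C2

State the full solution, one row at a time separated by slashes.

1 3 2 / 2 1 3 / 3 2 1

Cage a needs sum 4, which forces R1C1 = 1.
Cage b needs sum 9, so R1C2 = 3.
Row 1 now contains 1, which forces R1C3 = 2.
Cage a needs sum 4; hence R2C1 = 2.
The 3 cells of cage a must have sum 4, leaving R2C2 = 1.
Row 2 already has 1; hence R2C3 = 3.
Column 1 already has 2, so R3C1 = 3.
Column 2 already has 3; hence R3C2 = 2.
Column 3 now contains 3, leaving R3C3 = 1.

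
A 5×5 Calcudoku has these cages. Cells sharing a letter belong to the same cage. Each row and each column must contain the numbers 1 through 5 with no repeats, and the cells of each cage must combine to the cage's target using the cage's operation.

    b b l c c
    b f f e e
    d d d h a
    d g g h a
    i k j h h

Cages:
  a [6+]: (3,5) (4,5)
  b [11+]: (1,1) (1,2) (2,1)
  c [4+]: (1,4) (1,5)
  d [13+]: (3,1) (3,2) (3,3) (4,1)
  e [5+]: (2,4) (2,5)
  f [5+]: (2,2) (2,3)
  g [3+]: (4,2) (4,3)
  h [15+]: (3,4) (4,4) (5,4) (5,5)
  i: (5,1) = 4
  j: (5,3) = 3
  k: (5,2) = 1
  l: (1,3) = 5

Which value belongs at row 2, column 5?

L is a freebie, leaving (1,3) = 5.
I is a freebie, leaving (5,1) = 4.
Cage k is given, leaving (5,2) = 1.
J is a freebie, which forces (5,3) = 3.
Row 5 already has 3, leaving (5,5) = 5.
The 3 cells of cage b must have sum 11; hence (1,1) = 2.
Cage b needs sum 11, leaving (1,2) = 4.
Cage b needs sum 11, leaving (2,1) = 5.
4 is placed in column 2; hence (2,2) = 3.
Column 2 now contains 1, which forces (4,2) = 2.
The two cells of cage g must have sum 3; hence (4,3) = 1.
2 is placed in row 4, which forces (4,5) = 4.
5 is placed in row 5, so (5,4) = 2.
Column 3 now contains 1; hence (2,3) = 2.
The two cells of cage e must have sum 5; hence (2,4) = 4.
Cage e needs two cells with sum 5, which forces (2,5) = 1.
Cage d needs sum 13, so (3,1) = 1.
Column 2 now contains 2; hence (3,2) = 5.
Cage d needs sum 13, leaving (3,3) = 4.
Row 3 now contains 5, so (3,4) = 3.
Column 5 already has 4, which forces (3,5) = 2.
1 is placed in row 4, which forces (4,1) = 3.
Column 4 now contains 3, so (4,4) = 5.
Column 4 now contains 3, leaving (1,4) = 1.
1 is placed in column 5, so (1,5) = 3.
Completed grid: 2 4 5 1 3 / 5 3 2 4 1 / 1 5 4 3 2 / 3 2 1 5 4 / 4 1 3 2 5.

1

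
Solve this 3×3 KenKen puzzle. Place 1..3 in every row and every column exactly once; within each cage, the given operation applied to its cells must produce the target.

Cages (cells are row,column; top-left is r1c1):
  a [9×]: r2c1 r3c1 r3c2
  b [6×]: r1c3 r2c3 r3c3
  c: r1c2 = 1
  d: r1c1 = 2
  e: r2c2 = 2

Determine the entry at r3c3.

2

D is a freebie, so r1c1 = 2.
Cage c is given; hence r1c2 = 1.
Row 1 already has 1, so r1c3 = 3.
Cage a needs product 9, which forces r2c1 = 3.
Cage e is given; hence r2c2 = 2.
Row 2 already has 2; hence r2c3 = 1.
The 3 cells of cage a must have product 9, so r3c1 = 1.
The 3 cells of cage a must have product 9; hence r3c2 = 3.
Column 3 now contains 1, so r3c3 = 2.
Filled in: 2 1 3 / 3 2 1 / 1 3 2.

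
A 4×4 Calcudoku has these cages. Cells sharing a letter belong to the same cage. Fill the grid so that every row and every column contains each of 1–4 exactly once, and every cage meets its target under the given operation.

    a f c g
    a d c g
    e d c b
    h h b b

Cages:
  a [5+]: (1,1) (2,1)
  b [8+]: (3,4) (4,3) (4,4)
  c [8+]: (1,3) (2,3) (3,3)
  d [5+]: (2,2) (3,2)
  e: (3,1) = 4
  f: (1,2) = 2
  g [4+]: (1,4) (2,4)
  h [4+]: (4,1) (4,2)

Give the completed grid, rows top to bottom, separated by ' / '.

Cage f is given, leaving (1,2) = 2.
E is a freebie, so (3,1) = 4.
Cage a needs two cells with sum 5, so (1,1) = 3.
Row 1 already has 3, which forces (1,4) = 1.
Cage a needs two cells with sum 5; hence (2,1) = 2.
The two cells of cage d must have sum 5; hence (2,2) = 4.
1 is placed in column 4, leaving (2,4) = 3.
Cage d needs two cells with sum 5, so (3,2) = 1.
Row 3 already has 1, which forces (3,3) = 3.
Column 4 already has 3, leaving (3,4) = 2.
Column 1 now contains 3, leaving (4,1) = 1.
Column 2 already has 1, which forces (4,2) = 3.
2 is placed in column 4, so (4,4) = 4.
Row 1 already has 1, which forces (1,3) = 4.
Row 2 already has 3, which forces (2,3) = 1.
Row 4 already has 4; hence (4,3) = 2.

3 2 4 1 / 2 4 1 3 / 4 1 3 2 / 1 3 2 4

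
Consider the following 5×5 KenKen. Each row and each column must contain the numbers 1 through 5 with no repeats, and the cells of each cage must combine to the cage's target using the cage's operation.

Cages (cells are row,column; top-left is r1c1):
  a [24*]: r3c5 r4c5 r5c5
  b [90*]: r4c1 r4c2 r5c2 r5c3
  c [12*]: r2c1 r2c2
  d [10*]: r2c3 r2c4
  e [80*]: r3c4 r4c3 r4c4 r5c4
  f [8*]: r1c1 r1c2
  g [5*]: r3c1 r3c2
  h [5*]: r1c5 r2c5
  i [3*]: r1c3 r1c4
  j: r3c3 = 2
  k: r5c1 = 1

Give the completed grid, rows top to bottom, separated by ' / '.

Cage j is given, which forces r3c3 = 2.
Column 3 already has 2, leaving r4c3 = 4.
Cage k is given, leaving r5c1 = 1.
Column 3 already has 2, so r2c3 = 5.
Cage d needs two cells with product 10; hence r2c4 = 2.
Row 2 now contains 5, which forces r2c5 = 1.
Column 1 already has 1, which forces r3c1 = 5.
Cage g needs two cells with product 5, so r3c2 = 1.
Row 3 now contains 1, which forces r3c4 = 4.
4 is placed in row 3, leaving r3c5 = 3.
3 is placed in column 5; hence r4c5 = 2.
Column 3 now contains 5; hence r5c3 = 3.
Column 4 already has 4, which forces r5c4 = 5.
Column 5 now contains 2, leaving r5c5 = 4.
Column 3 already has 3, leaving r1c3 = 1.
Cage i needs two cells with product 3, leaving r1c4 = 3.
1 is placed in column 5, leaving r1c5 = 5.
2 is placed in row 4, leaving r4c1 = 3.
Cage b has product 90; hence r4c2 = 5.
Column 4 already has 5, which forces r4c4 = 1.
Row 5 now contains 5; hence r5c2 = 2.
Cage f's pair has product 8, which forces r1c1 = 2.
Column 2 now contains 2; hence r1c2 = 4.
3 is placed in column 1, so r2c1 = 4.
Cage c needs two cells with product 12, which forces r2c2 = 3.

2 4 1 3 5 / 4 3 5 2 1 / 5 1 2 4 3 / 3 5 4 1 2 / 1 2 3 5 4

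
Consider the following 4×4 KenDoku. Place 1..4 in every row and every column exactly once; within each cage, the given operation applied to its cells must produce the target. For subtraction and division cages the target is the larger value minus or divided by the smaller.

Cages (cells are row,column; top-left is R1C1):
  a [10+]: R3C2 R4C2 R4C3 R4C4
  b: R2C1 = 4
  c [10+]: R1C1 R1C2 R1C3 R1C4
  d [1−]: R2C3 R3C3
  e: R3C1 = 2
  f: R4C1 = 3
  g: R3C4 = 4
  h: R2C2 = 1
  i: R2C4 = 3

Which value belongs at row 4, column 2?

Cage b is a single given cell, so R2C1 = 4.
Cage h is given; hence R2C2 = 1.
Cage i is a single given cell, so R2C4 = 3.
Cage e is a single given cell, which forces R3C1 = 2.
G is a freebie; hence R3C4 = 4.
Cage f is a single given cell; hence R4C1 = 3.
3 is placed in column 1, leaving R1C1 = 1.
The 4 cells of cage c must have sum 10, so R1C4 = 2.
3 is placed in row 2; hence R2C3 = 2.
Row 3 now contains 4; hence R3C2 = 3.
3 is placed in row 3; hence R3C3 = 1.
Column 3 now contains 1; hence R4C3 = 4.
Column 4 now contains 2; hence R4C4 = 1.
Column 2 already has 3, leaving R1C2 = 4.
4 is placed in column 3, which forces R1C3 = 3.
Row 4 now contains 4, so R4C2 = 2.
Filled in: 1 4 3 2 / 4 1 2 3 / 2 3 1 4 / 3 2 4 1.

2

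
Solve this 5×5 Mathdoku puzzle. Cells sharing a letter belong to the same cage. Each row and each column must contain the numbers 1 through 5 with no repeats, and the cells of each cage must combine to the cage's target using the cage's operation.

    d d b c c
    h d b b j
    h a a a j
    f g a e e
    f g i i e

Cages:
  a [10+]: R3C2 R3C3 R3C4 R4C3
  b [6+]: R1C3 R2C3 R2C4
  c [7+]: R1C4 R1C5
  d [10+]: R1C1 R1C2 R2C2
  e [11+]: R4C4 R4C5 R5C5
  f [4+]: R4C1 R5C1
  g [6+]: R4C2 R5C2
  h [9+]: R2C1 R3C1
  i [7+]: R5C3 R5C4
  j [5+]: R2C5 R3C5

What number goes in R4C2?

4

Column 1 needs a 2, and only R1C1 is open for it.
The only place for 1 in row 1 is R1C3.
The only place for 5 in row 1 is R1C2.
Column 2 now contains 5, so R2C2 = 3.
Cage b needs sum 6, which forces R2C3 = 4.
Cage b has sum 6, leaving R2C4 = 1.
1 is placed in row 2, leaving R2C5 = 2.
Row 2 now contains 4, so R2C1 = 5.
Cage h's pair has sum 9, so R3C1 = 4.
Cage a has sum 10, leaving R3C2 = 1.
Row 3 now contains 4; hence R3C4 = 2.
The two cells of cage j must have sum 5; hence R3C5 = 3.
The two cells of cage c must have sum 7, which forces R1C4 = 3.
Column 5 already has 3, which forces R1C5 = 4.
Row 3 already has 3, which forces R3C3 = 5.
Cage a has sum 10, which forces R4C3 = 2.
Cage e needs sum 11, leaving R4C4 = 5.
The 3 cells of cage e must have sum 11, which forces R4C5 = 1.
2 is placed in column 3, leaving R5C3 = 3.
Column 4 already has 5; hence R5C4 = 4.
Cage e needs sum 11; hence R5C5 = 5.
Row 4 now contains 1; hence R4C1 = 3.
Row 4 now contains 2, which forces R4C2 = 4.
Row 5 now contains 3, which forces R5C1 = 1.
4 is placed in row 5, so R5C2 = 2.
Completed grid: 2 5 1 3 4 / 5 3 4 1 2 / 4 1 5 2 3 / 3 4 2 5 1 / 1 2 3 4 5.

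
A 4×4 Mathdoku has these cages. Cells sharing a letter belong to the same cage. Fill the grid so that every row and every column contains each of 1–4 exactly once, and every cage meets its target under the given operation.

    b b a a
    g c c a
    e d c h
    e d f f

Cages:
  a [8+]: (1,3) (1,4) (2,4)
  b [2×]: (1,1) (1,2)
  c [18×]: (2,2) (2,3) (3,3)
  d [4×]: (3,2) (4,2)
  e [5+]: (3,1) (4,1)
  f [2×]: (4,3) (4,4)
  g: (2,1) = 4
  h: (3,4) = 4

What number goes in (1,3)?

G is a freebie, leaving (2,1) = 4.
The 3 cells of cage c must have product 18, which forces (2,2) = 3.
Cage c needs product 18, which forces (2,3) = 2.
2 is placed in row 2, leaving (2,4) = 1.
Cage c needs product 18; hence (3,3) = 3.
H is a freebie, leaving (3,4) = 4.
Column 3 now contains 2; hence (4,3) = 1.
Column 4 now contains 1, which forces (4,4) = 2.
Column 3 now contains 1; hence (1,3) = 4.
Column 4 now contains 2; hence (1,4) = 3.
Cage e needs two cells with sum 5; hence (3,1) = 2.
Row 3 already has 4, leaving (3,2) = 1.
2 is placed in row 4, so (4,1) = 3.
Row 4 already has 1, so (4,2) = 4.
2 is placed in column 1, so (1,1) = 1.
1 is placed in column 2, so (1,2) = 2.
Filled in: 1 2 4 3 / 4 3 2 1 / 2 1 3 4 / 3 4 1 2.

4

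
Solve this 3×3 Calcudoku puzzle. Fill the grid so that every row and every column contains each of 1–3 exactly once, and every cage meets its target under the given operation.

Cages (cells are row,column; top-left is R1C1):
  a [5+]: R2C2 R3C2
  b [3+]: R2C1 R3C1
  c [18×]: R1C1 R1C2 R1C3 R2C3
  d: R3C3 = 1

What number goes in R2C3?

3

The 4 cells of cage c must have product 18; hence R2C3 = 3.
Cage d is given, which forces R3C3 = 1.
Column 3 now contains 1, so R1C3 = 2.
Cage b's pair has sum 3, which forces R2C1 = 1.
3 is placed in row 2, so R2C2 = 2.
Row 3 already has 1, which forces R3C1 = 2.
Cage a needs two cells with sum 5, so R3C2 = 3.
1 is placed in column 1, so R1C1 = 3.
Column 2 now contains 3, which forces R1C2 = 1.
Filled in: 3 1 2 / 1 2 3 / 2 3 1.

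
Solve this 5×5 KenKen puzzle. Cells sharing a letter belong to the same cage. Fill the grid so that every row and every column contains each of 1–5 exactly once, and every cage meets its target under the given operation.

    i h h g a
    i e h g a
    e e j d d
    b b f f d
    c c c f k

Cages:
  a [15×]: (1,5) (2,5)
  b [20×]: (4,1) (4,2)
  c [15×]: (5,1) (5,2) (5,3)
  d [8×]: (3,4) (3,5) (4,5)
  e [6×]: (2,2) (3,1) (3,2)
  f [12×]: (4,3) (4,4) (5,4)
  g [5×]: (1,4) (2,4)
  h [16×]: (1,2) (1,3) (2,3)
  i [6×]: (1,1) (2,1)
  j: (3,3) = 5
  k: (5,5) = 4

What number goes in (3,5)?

Cage j is a single given cell, which forces (3,3) = 5.
K is a freebie, leaving (5,5) = 4.
The 3 cells of cage d must have product 8, which forces (3,4) = 4.
In row 2, 4 can only go at (2,3), so (2,3) = 4.
Cage h needs product 16, leaving (1,2) = 4.
Column 3 already has 4, leaving (1,3) = 1.
1 is placed in row 1, which forces (1,4) = 5.
5 is placed in row 1, which forces (1,5) = 3.
Column 4 now contains 5, leaving (2,4) = 1.
Column 5 now contains 3, so (2,5) = 5.
4 is placed in column 2, so (4,2) = 5.
Column 3 already has 4; hence (4,3) = 2.
The 3 cells of cage f must have product 12, so (4,4) = 3.
2 is placed in row 4; hence (4,5) = 1.
Column 3 now contains 1, so (5,3) = 3.
The 3 cells of cage f must have product 12; hence (5,4) = 2.
Row 1 already has 3, so (1,1) = 2.
Cage i needs two cells with product 6, which forces (2,1) = 3.
Row 2 already has 3, so (2,2) = 2.
3 is placed in column 1; hence (3,1) = 1.
1 is placed in row 3, leaving (3,2) = 3.
Column 5 already has 1, leaving (3,5) = 2.
Row 4 already has 5; hence (4,1) = 4.
Cage c needs product 15, so (5,1) = 5.
3 is placed in row 5; hence (5,2) = 1.
Completed grid: 2 4 1 5 3 / 3 2 4 1 5 / 1 3 5 4 2 / 4 5 2 3 1 / 5 1 3 2 4.

2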